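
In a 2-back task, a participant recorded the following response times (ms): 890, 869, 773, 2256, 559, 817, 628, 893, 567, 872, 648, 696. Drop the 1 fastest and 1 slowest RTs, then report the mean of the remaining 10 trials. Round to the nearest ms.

765 ms

Sorted: 559, 567, 628, 648, 696, 773, 817, 869, 872, 890, 893, 2256
Drop lowest 1 (559) and highest 1 (2256)
Remaining (n=10): Σ = 7653, mean = 7653/10 = 765.300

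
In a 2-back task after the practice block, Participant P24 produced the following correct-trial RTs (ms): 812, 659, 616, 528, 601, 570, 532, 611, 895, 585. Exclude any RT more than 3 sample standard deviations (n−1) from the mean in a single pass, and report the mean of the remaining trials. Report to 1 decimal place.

640.9 ms

n = 10, ΣRT = 6409, M = 640.900
Σ(x−M)² = 130032.90; s = √(130032.90/9) = 120.200
Cutoffs: 640.900 ± 3·120.200 → [280.3, 1001.5]
No RTs fall outside the cutoffs; all 10 retained. Mean = 6409/10 = 640.900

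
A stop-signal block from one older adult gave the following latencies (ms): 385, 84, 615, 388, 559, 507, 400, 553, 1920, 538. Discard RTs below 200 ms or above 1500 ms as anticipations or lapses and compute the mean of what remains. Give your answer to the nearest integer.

493 ms

Excluded: 84, 1920
Retained (n=8): Σ = 3945
Mean = 3945/8 = 493.1250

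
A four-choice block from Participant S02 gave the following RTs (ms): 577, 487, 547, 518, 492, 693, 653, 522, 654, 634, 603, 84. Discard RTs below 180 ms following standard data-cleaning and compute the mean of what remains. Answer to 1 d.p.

580.0 ms

Excluded: 84
Retained (n=11): Σ = 6380
Mean = 6380/11 = 580.0000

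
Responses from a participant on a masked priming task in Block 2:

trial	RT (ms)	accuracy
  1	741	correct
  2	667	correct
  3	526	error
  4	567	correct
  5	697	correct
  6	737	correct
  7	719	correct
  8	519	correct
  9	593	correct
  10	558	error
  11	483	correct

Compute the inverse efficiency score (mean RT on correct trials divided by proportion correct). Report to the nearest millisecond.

777 ms

Correct trials (n=9): 741, 667, 567, 697, 737, 719, 519, 593, 483
Mean correct RT = 5723/9 = 635.8889 ms
Proportion correct = 9/11
IES = 635.8889 / (9/11) = 777.198 ms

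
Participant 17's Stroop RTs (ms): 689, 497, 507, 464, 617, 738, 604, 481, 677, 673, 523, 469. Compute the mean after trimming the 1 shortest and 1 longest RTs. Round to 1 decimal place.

573.7 ms

Sorted: 464, 469, 481, 497, 507, 523, 604, 617, 673, 677, 689, 738
Drop lowest 1 (464) and highest 1 (738)
Remaining (n=10): Σ = 5737, mean = 5737/10 = 573.700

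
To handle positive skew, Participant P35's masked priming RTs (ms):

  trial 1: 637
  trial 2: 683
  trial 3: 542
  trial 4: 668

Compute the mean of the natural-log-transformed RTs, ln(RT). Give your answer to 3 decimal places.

6.446

ln(RT): 6.4568, 6.5265, 6.2953, 6.5043
Σ ln(RT) = 25.7828
Mean = 25.7828/4 = 6.44570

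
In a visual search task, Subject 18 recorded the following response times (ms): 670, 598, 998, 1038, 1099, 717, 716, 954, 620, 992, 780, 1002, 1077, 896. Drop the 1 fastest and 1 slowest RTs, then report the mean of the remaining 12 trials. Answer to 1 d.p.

Sorted: 598, 620, 670, 716, 717, 780, 896, 954, 992, 998, 1002, 1038, 1077, 1099
Drop lowest 1 (598) and highest 1 (1099)
Remaining (n=12): Σ = 10460, mean = 10460/12 = 871.667

871.7 ms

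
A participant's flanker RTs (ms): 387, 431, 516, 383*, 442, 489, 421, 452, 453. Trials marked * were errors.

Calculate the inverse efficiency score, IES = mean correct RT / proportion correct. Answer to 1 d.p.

505.0 ms

Correct trials (n=8): 387, 431, 516, 442, 489, 421, 452, 453
Mean correct RT = 3591/8 = 448.8750 ms
Proportion correct = 8/9
IES = 448.8750 / (8/9) = 504.984 ms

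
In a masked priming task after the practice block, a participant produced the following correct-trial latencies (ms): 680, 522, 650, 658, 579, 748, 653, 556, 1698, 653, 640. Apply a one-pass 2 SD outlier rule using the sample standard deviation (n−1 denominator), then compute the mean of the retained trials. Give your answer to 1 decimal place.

633.9 ms

n = 11, ΣRT = 8037, M = 730.636
Σ(x−M)² = 1067726.55; s = √(1067726.55/10) = 326.761
Cutoffs: 730.636 ± 2·326.761 → [77.1, 1384.2]
Outside: 1698 → excluded.
Retained (n=10): Σ = 6339, mean = 6339/10 = 633.900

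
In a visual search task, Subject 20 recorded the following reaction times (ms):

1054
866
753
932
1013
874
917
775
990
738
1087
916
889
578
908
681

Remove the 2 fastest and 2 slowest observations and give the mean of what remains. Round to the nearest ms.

Sorted: 578, 681, 738, 753, 775, 866, 874, 889, 908, 916, 917, 932, 990, 1013, 1054, 1087
Drop lowest 2 (578, 681) and highest 2 (1054, 1087)
Remaining (n=12): Σ = 10571, mean = 10571/12 = 880.917

881 ms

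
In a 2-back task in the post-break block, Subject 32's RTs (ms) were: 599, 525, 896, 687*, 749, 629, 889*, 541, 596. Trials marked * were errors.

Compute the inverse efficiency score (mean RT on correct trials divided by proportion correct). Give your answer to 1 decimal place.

Correct trials (n=7): 599, 525, 896, 749, 629, 541, 596
Mean correct RT = 4535/7 = 647.8571 ms
Proportion correct = 7/9
IES = 647.8571 / (7/9) = 832.959 ms

833.0 ms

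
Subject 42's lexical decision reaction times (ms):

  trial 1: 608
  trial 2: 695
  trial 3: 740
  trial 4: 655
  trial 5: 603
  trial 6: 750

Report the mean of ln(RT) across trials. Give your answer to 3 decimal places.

ln(RT): 6.4102, 6.5439, 6.6067, 6.4846, 6.4019, 6.6201
Σ ln(RT) = 39.0674
Mean = 39.0674/6 = 6.51123

6.511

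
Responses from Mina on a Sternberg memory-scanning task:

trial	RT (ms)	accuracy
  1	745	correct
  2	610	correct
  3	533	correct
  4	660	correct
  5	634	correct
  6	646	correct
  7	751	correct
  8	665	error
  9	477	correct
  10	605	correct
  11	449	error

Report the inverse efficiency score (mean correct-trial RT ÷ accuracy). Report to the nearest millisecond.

769 ms

Correct trials (n=9): 745, 610, 533, 660, 634, 646, 751, 477, 605
Mean correct RT = 5661/9 = 629.0000 ms
Proportion correct = 9/11
IES = 629.0000 / (9/11) = 768.778 ms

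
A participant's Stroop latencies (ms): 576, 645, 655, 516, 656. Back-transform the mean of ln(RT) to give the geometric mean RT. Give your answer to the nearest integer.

607 ms

ln(RT): 6.3561, 6.4693, 6.4846, 6.2461, 6.4862
Mean ln(RT) = 32.0423/5 = 6.40845
Geometric mean = exp(6.40845) = 606.95 ms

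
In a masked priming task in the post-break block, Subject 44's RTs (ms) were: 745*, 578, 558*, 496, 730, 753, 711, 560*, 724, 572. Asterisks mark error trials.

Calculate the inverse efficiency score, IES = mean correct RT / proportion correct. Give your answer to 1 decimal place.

Correct trials (n=7): 578, 496, 730, 753, 711, 724, 572
Mean correct RT = 4564/7 = 652.0000 ms
Proportion correct = 7/10
IES = 652.0000 / (7/10) = 931.429 ms

931.4 ms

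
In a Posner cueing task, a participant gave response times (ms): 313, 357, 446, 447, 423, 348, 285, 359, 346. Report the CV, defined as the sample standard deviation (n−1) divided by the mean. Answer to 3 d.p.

0.155

n = 9, Σ = 3324, M = 369.3333
Σ(x−M)² = 26334.000; s = √(26334.000/8) = 57.3738
CV = 57.3738 / 369.3333 = 0.15534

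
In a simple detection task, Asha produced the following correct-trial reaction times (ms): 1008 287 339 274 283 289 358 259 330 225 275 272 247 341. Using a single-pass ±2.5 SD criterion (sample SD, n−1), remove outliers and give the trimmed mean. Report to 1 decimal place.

290.7 ms

n = 14, ΣRT = 4787, M = 341.929
Σ(x−M)² = 496896.93; s = √(496896.93/13) = 195.507
Cutoffs: 341.929 ± 2.5·195.507 → [-146.8, 830.7]
Outside: 1008 → excluded.
Retained (n=13): Σ = 3779, mean = 3779/13 = 290.692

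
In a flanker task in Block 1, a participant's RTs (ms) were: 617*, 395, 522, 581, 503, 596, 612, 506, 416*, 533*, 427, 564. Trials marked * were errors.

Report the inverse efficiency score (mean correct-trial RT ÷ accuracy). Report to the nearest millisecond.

697 ms

Correct trials (n=9): 395, 522, 581, 503, 596, 612, 506, 427, 564
Mean correct RT = 4706/9 = 522.8889 ms
Proportion correct = 9/12
IES = 522.8889 / (9/12) = 697.185 ms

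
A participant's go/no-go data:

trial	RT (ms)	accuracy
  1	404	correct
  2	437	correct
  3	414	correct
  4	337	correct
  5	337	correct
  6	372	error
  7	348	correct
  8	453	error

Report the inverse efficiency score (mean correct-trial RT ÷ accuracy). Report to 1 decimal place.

506.0 ms

Correct trials (n=6): 404, 437, 414, 337, 337, 348
Mean correct RT = 2277/6 = 379.5000 ms
Proportion correct = 6/8
IES = 379.5000 / (6/8) = 506.000 ms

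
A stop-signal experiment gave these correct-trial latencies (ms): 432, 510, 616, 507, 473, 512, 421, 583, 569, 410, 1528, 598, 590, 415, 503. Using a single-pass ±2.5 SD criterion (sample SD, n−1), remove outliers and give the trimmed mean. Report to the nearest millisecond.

510 ms

n = 15, ΣRT = 8667, M = 577.800
Σ(x−M)² = 1036022.40; s = √(1036022.40/14) = 272.032
Cutoffs: 577.800 ± 2.5·272.032 → [-102.3, 1257.9]
Outside: 1528 → excluded.
Retained (n=14): Σ = 7139, mean = 7139/14 = 509.929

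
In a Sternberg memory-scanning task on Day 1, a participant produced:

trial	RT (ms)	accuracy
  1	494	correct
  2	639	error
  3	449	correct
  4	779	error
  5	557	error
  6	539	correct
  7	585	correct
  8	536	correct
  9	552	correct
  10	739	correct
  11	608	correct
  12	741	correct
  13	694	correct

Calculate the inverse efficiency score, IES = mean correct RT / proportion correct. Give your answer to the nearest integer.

772 ms

Correct trials (n=10): 494, 449, 539, 585, 536, 552, 739, 608, 741, 694
Mean correct RT = 5937/10 = 593.7000 ms
Proportion correct = 10/13
IES = 593.7000 / (10/13) = 771.810 ms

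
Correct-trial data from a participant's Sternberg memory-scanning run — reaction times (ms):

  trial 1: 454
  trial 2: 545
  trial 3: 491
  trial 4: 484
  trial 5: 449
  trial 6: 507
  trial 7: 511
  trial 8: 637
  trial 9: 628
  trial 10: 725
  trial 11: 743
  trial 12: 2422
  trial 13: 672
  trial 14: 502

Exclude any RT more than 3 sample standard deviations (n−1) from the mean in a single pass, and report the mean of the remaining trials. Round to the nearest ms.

n = 14, ΣRT = 9770, M = 697.857
Σ(x−M)² = 3327683.71; s = √(3327683.71/13) = 505.940
Cutoffs: 697.857 ± 3·505.940 → [-820.0, 2215.7]
Outside: 2422 → excluded.
Retained (n=13): Σ = 7348, mean = 7348/13 = 565.231

565 ms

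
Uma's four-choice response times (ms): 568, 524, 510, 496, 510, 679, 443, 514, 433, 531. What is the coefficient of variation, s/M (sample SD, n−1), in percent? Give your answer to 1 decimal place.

13.1%

n = 10, Σ = 5208, M = 520.8000
Σ(x−M)² = 42025.600; s = √(42025.600/9) = 68.3338
CV = 68.3338 / 520.8000 = 0.13121 = 13.121%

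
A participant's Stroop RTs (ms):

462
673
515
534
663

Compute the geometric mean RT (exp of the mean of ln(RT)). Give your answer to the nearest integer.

ln(RT): 6.1356, 6.5117, 6.2442, 6.2804, 6.4968
Mean ln(RT) = 31.6686/5 = 6.33373
Geometric mean = exp(6.33373) = 563.25 ms

563 ms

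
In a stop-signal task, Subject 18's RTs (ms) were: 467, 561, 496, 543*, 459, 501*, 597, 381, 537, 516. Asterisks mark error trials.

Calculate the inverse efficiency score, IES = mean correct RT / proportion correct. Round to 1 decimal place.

627.2 ms

Correct trials (n=8): 467, 561, 496, 459, 597, 381, 537, 516
Mean correct RT = 4014/8 = 501.7500 ms
Proportion correct = 8/10
IES = 501.7500 / (8/10) = 627.188 ms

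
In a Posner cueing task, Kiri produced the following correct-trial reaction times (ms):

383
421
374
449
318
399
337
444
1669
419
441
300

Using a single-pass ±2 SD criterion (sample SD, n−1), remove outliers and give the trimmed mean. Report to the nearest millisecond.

390 ms

n = 12, ΣRT = 5954, M = 496.167
Σ(x−M)² = 1527863.67; s = √(1527863.67/11) = 372.688
Cutoffs: 496.167 ± 2·372.688 → [-249.2, 1241.5]
Outside: 1669 → excluded.
Retained (n=11): Σ = 4285, mean = 4285/11 = 389.545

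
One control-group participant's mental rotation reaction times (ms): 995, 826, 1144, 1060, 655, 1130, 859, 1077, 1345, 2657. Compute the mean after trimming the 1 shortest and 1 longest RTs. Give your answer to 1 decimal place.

Sorted: 655, 826, 859, 995, 1060, 1077, 1130, 1144, 1345, 2657
Drop lowest 1 (655) and highest 1 (2657)
Remaining (n=8): Σ = 8436, mean = 8436/8 = 1054.500

1054.5 ms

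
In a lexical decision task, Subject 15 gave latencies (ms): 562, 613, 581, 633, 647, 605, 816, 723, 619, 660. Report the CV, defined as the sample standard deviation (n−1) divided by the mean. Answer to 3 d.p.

0.115

n = 10, Σ = 6459, M = 645.9000
Σ(x−M)² = 49974.900; s = √(49974.900/9) = 74.5169
CV = 74.5169 / 645.9000 = 0.11537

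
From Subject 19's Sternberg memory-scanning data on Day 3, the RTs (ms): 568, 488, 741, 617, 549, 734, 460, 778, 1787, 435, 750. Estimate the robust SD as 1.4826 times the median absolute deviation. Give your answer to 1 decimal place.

191.3 ms

Sorted: 435, 460, 488, 549, 568, 617, 734, 741, 750, 778, 1787 → median = 617
|x − 617| sorted: 0, 49, 68, 117, 124, 129, 133, 157, 161, 182, 1170 → MAD = 129
Robust SD ≈ 1.4826 × 129 = 191.255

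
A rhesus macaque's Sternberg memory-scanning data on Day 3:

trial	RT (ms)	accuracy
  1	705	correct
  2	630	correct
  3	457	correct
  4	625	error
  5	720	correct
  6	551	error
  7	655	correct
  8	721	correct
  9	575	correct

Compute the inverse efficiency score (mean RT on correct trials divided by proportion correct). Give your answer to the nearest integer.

820 ms

Correct trials (n=7): 705, 630, 457, 720, 655, 721, 575
Mean correct RT = 4463/7 = 637.5714 ms
Proportion correct = 7/9
IES = 637.5714 / (7/9) = 819.735 ms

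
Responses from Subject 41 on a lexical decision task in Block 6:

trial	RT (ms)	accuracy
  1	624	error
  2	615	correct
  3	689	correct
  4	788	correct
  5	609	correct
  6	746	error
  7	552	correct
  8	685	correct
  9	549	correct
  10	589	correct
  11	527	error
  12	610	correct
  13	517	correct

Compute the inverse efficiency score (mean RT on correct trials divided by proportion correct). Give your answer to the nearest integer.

806 ms

Correct trials (n=10): 615, 689, 788, 609, 552, 685, 549, 589, 610, 517
Mean correct RT = 6203/10 = 620.3000 ms
Proportion correct = 10/13
IES = 620.3000 / (10/13) = 806.390 ms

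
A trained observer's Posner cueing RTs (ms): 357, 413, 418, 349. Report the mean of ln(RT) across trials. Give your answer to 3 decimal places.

ln(RT): 5.8777, 6.0234, 6.0355, 5.8551
Σ ln(RT) = 23.7917
Mean = 23.7917/4 = 5.94793

5.948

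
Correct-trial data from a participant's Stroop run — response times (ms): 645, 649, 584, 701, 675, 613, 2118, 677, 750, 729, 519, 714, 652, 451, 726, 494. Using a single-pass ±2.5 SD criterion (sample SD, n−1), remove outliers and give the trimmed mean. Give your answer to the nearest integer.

639 ms

n = 16, ΣRT = 11697, M = 731.062
Σ(x−M)² = 2166806.94; s = √(2166806.94/15) = 380.071
Cutoffs: 731.062 ± 2.5·380.071 → [-219.1, 1681.2]
Outside: 2118 → excluded.
Retained (n=15): Σ = 9579, mean = 9579/15 = 638.600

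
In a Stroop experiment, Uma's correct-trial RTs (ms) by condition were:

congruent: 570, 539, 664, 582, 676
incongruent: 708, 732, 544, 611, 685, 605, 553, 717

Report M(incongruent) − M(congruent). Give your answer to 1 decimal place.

38.2 ms

M(congruent) = 3031/5 = 606.200
M(incongruent) = 5155/8 = 644.375
Difference = 644.375 − 606.200 = 38.175 ms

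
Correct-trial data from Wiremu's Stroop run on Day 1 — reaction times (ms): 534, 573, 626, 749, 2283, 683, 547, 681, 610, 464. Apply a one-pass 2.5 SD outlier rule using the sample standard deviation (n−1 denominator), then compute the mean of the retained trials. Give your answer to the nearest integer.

n = 10, ΣRT = 7750, M = 775.000
Σ(x−M)² = 2589056.00; s = √(2589056.00/9) = 536.351
Cutoffs: 775.000 ± 2.5·536.351 → [-565.9, 2115.9]
Outside: 2283 → excluded.
Retained (n=9): Σ = 5467, mean = 5467/9 = 607.444

607 ms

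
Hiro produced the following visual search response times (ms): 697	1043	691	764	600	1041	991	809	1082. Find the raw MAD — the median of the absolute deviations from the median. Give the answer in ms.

Sorted: 600, 691, 697, 764, 809, 991, 1041, 1043, 1082 → median = 809
|x − 809|: 112, 234, 118, 45, 209, 232, 182, 0, 273
Sorted deviations: 0, 45, 112, 118, 182, 209, 232, 234, 273 → MAD = 182

182 ms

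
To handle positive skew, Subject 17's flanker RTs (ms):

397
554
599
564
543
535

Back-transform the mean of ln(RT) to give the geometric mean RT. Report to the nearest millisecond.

528 ms

ln(RT): 5.9839, 6.3172, 6.3953, 6.3351, 6.2971, 6.2823
Mean ln(RT) = 37.6108/6 = 6.26847
Geometric mean = exp(6.26847) = 527.67 ms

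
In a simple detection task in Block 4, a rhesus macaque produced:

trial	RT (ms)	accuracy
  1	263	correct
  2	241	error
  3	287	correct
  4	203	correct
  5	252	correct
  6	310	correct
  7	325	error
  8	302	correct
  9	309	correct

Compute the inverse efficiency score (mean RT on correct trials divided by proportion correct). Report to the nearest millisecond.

354 ms

Correct trials (n=7): 263, 287, 203, 252, 310, 302, 309
Mean correct RT = 1926/7 = 275.1429 ms
Proportion correct = 7/9
IES = 275.1429 / (7/9) = 353.755 ms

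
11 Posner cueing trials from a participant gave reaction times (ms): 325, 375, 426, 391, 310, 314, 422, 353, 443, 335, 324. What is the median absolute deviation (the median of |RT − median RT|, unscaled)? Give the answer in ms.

38 ms

Sorted: 310, 314, 324, 325, 335, 353, 375, 391, 422, 426, 443 → median = 353
|x − 353|: 28, 22, 73, 38, 43, 39, 69, 0, 90, 18, 29
Sorted deviations: 0, 18, 22, 28, 29, 38, 39, 43, 69, 73, 90 → MAD = 38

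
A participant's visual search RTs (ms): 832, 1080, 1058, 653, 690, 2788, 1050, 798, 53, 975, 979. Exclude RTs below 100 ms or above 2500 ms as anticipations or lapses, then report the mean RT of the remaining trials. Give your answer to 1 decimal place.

901.7 ms

Excluded: 53, 2788
Retained (n=9): Σ = 8115
Mean = 8115/9 = 901.6667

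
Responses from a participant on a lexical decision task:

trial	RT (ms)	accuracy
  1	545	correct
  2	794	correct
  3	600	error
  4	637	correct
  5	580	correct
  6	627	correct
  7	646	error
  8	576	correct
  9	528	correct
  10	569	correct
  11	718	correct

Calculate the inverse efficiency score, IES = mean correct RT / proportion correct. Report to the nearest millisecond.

757 ms

Correct trials (n=9): 545, 794, 637, 580, 627, 576, 528, 569, 718
Mean correct RT = 5574/9 = 619.3333 ms
Proportion correct = 9/11
IES = 619.3333 / (9/11) = 756.963 ms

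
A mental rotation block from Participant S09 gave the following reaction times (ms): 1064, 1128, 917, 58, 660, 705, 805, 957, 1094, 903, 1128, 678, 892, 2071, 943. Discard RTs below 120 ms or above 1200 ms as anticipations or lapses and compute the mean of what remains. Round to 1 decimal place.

913.4 ms

Excluded: 58, 2071
Retained (n=13): Σ = 11874
Mean = 11874/13 = 913.3846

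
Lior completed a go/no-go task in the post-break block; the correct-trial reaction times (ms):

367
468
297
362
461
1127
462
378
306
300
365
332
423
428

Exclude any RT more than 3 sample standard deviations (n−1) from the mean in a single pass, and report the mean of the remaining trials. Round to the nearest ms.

n = 14, ΣRT = 6076, M = 434.000
Σ(x−M)² = 564158.00; s = √(564158.00/13) = 208.319
Cutoffs: 434.000 ± 3·208.319 → [-191.0, 1059.0]
Outside: 1127 → excluded.
Retained (n=13): Σ = 4949, mean = 4949/13 = 380.692

381 ms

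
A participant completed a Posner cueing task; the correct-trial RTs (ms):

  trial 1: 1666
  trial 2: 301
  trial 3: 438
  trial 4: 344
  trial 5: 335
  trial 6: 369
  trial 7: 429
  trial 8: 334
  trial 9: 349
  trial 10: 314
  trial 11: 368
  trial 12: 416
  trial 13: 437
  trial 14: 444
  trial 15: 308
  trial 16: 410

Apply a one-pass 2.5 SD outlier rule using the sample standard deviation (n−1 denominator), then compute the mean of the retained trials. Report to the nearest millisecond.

373 ms

n = 16, ΣRT = 7262, M = 453.875
Σ(x−M)² = 1604225.75; s = √(1604225.75/15) = 327.030
Cutoffs: 453.875 ± 2.5·327.030 → [-363.7, 1271.4]
Outside: 1666 → excluded.
Retained (n=15): Σ = 5596, mean = 5596/15 = 373.067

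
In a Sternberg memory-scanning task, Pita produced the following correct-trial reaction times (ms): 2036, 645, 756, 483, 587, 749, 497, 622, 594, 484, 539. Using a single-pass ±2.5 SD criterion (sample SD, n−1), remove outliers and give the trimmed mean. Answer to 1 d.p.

595.6 ms

n = 11, ΣRT = 7992, M = 726.545
Σ(x−M)² = 1976670.73; s = √(1976670.73/10) = 444.598
Cutoffs: 726.545 ± 2.5·444.598 → [-384.9, 1838.0]
Outside: 2036 → excluded.
Retained (n=10): Σ = 5956, mean = 5956/10 = 595.600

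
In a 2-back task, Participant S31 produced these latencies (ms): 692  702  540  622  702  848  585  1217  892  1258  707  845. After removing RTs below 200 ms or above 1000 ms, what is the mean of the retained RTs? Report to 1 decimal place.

Excluded: 1217, 1258
Retained (n=10): Σ = 7135
Mean = 7135/10 = 713.5000

713.5 ms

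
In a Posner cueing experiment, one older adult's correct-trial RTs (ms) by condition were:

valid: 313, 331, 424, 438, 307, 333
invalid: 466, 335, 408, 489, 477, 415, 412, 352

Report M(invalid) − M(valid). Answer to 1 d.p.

61.6 ms

M(valid) = 2146/6 = 357.667
M(invalid) = 3354/8 = 419.250
Difference = 419.250 − 357.667 = 61.583 ms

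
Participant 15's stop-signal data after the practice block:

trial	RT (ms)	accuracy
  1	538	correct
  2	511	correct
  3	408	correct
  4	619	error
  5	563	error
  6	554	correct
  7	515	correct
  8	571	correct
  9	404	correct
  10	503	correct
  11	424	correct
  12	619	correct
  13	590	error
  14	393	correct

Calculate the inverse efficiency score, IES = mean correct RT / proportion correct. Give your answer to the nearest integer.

Correct trials (n=11): 538, 511, 408, 554, 515, 571, 404, 503, 424, 619, 393
Mean correct RT = 5440/11 = 494.5455 ms
Proportion correct = 11/14
IES = 494.5455 / (11/14) = 629.421 ms

629 ms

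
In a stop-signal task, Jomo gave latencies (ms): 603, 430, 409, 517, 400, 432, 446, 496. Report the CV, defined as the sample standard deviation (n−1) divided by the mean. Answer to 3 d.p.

0.147

n = 8, Σ = 3733, M = 466.6250
Σ(x−M)² = 32723.875; s = √(32723.875/7) = 68.3728
CV = 68.3728 / 466.6250 = 0.14653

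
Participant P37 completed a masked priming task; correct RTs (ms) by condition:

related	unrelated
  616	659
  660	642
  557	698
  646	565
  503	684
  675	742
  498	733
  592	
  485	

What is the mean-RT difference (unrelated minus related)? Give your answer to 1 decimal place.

M(related) = 5232/9 = 581.333
M(unrelated) = 4723/7 = 674.714
Difference = 674.714 − 581.333 = 93.381 ms

93.4 ms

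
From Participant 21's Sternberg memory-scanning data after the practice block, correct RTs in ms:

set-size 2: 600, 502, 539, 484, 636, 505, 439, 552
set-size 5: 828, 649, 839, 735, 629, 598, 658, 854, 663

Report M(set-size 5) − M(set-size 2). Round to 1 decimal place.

M(set-size 2) = 4257/8 = 532.125
M(set-size 5) = 6453/9 = 717.000
Difference = 717.000 − 532.125 = 184.875 ms

184.9 ms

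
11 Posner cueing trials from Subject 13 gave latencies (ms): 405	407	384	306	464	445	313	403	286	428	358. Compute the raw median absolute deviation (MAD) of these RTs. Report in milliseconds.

Sorted: 286, 306, 313, 358, 384, 403, 405, 407, 428, 445, 464 → median = 403
|x − 403|: 2, 4, 19, 97, 61, 42, 90, 0, 117, 25, 45
Sorted deviations: 0, 2, 4, 19, 25, 42, 45, 61, 90, 97, 117 → MAD = 42

42 ms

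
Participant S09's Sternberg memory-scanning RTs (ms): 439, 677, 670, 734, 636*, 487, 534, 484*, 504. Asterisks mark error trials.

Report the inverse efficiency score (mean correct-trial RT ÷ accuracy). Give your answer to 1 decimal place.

Correct trials (n=7): 439, 677, 670, 734, 487, 534, 504
Mean correct RT = 4045/7 = 577.8571 ms
Proportion correct = 7/9
IES = 577.8571 / (7/9) = 742.959 ms

743.0 ms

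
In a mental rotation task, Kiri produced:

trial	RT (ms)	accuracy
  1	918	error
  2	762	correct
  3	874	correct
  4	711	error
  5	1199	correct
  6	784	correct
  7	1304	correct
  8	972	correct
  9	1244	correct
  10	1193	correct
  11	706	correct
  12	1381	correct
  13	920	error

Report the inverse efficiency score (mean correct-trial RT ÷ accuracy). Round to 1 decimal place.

1354.5 ms

Correct trials (n=10): 762, 874, 1199, 784, 1304, 972, 1244, 1193, 706, 1381
Mean correct RT = 10419/10 = 1041.9000 ms
Proportion correct = 10/13
IES = 1041.9000 / (10/13) = 1354.470 ms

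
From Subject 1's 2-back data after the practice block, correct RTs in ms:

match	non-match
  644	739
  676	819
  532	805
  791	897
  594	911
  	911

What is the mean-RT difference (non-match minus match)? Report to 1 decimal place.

M(match) = 3237/5 = 647.400
M(non-match) = 5082/6 = 847.000
Difference = 847.000 − 647.400 = 199.600 ms

199.6 ms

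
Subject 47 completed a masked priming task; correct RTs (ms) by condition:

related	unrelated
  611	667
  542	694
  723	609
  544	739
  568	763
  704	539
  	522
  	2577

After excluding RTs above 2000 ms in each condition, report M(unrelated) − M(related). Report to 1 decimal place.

unrelated: exclude 2577
M(related) = 3692/6 = 615.333
M(unrelated) = 4533/7 = 647.571
Difference = 647.571 − 615.333 = 32.238 ms

32.2 ms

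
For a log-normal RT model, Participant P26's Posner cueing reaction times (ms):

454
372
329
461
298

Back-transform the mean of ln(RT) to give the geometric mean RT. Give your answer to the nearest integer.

377 ms

ln(RT): 6.1181, 5.9189, 5.7961, 6.1334, 5.6971
Mean ln(RT) = 29.6635/5 = 5.93271
Geometric mean = exp(5.93271) = 377.17 ms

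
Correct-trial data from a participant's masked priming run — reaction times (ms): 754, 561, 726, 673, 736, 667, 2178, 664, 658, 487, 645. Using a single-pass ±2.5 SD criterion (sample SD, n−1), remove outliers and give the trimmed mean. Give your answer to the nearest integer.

657 ms

n = 11, ΣRT = 8749, M = 795.364
Σ(x−M)² = 2161928.55; s = √(2161928.55/10) = 464.965
Cutoffs: 795.364 ± 2.5·464.965 → [-367.0, 1957.8]
Outside: 2178 → excluded.
Retained (n=10): Σ = 6571, mean = 6571/10 = 657.100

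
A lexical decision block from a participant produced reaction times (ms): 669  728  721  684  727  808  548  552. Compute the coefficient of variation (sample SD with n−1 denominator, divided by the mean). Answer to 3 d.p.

n = 8, Σ = 5437, M = 679.6250
Σ(x−M)² = 56521.875; s = √(56521.875/7) = 89.8585
CV = 89.8585 / 679.6250 = 0.13222

0.132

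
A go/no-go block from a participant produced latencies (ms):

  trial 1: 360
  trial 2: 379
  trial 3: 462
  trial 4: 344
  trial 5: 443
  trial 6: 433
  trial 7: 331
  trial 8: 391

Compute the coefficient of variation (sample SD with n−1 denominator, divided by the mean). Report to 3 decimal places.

n = 8, Σ = 3143, M = 392.8750
Σ(x−M)² = 16394.875; s = √(16394.875/7) = 48.3955
CV = 48.3955 / 392.8750 = 0.12318

0.123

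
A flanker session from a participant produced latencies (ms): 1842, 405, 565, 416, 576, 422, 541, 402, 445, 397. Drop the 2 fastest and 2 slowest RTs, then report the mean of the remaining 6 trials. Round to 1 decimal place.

465.7 ms

Sorted: 397, 402, 405, 416, 422, 445, 541, 565, 576, 1842
Drop lowest 2 (397, 402) and highest 2 (576, 1842)
Remaining (n=6): Σ = 2794, mean = 2794/6 = 465.667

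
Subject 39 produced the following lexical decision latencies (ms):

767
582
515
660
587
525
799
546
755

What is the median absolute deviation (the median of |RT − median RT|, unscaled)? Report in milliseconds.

72 ms

Sorted: 515, 525, 546, 582, 587, 660, 755, 767, 799 → median = 587
|x − 587|: 180, 5, 72, 73, 0, 62, 212, 41, 168
Sorted deviations: 0, 5, 41, 62, 72, 73, 168, 180, 212 → MAD = 72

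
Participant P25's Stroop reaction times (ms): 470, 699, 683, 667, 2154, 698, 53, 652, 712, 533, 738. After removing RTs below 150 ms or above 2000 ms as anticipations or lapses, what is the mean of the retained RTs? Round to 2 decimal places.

650.22 ms

Excluded: 53, 2154
Retained (n=9): Σ = 5852
Mean = 5852/9 = 650.2222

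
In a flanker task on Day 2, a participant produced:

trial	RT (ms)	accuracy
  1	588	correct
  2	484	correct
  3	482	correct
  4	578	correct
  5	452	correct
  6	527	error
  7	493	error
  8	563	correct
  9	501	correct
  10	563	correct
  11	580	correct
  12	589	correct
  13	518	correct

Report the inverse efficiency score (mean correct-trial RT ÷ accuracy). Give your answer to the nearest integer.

634 ms

Correct trials (n=11): 588, 484, 482, 578, 452, 563, 501, 563, 580, 589, 518
Mean correct RT = 5898/11 = 536.1818 ms
Proportion correct = 11/13
IES = 536.1818 / (11/13) = 633.669 ms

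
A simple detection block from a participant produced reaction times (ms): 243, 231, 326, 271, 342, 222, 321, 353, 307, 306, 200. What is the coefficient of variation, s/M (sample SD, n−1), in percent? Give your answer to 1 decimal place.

18.6%

n = 11, Σ = 3122, M = 283.8182
Σ(x−M)² = 27829.636; s = √(27829.636/10) = 52.7538
CV = 52.7538 / 283.8182 = 0.18587 = 18.587%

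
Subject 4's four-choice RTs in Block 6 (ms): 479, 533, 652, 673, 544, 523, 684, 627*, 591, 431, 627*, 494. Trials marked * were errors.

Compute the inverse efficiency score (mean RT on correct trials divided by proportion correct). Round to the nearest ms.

672 ms

Correct trials (n=10): 479, 533, 652, 673, 544, 523, 684, 591, 431, 494
Mean correct RT = 5604/10 = 560.4000 ms
Proportion correct = 10/12
IES = 560.4000 / (10/12) = 672.480 ms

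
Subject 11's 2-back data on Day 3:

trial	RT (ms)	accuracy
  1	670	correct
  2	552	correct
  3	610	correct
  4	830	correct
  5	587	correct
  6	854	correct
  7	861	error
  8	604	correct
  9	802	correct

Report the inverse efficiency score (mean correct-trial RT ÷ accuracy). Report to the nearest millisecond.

775 ms

Correct trials (n=8): 670, 552, 610, 830, 587, 854, 604, 802
Mean correct RT = 5509/8 = 688.6250 ms
Proportion correct = 8/9
IES = 688.6250 / (8/9) = 774.703 ms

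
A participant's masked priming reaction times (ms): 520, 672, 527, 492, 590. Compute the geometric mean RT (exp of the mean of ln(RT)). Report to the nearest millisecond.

557 ms

ln(RT): 6.2538, 6.5103, 6.2672, 6.1985, 6.3801
Mean ln(RT) = 31.6099/5 = 6.32198
Geometric mean = exp(6.32198) = 556.67 ms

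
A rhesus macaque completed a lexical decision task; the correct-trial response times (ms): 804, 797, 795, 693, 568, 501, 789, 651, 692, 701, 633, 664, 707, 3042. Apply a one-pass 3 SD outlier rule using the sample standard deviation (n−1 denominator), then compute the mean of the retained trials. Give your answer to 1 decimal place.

691.9 ms

n = 14, ΣRT = 12037, M = 859.786
Σ(x−M)² = 5230068.36; s = √(5230068.36/13) = 634.281
Cutoffs: 859.786 ± 3·634.281 → [-1043.1, 2762.6]
Outside: 3042 → excluded.
Retained (n=13): Σ = 8995, mean = 8995/13 = 691.923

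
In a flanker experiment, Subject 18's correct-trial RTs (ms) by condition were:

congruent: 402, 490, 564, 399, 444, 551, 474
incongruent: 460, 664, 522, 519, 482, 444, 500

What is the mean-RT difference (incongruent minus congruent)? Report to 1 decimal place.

M(congruent) = 3324/7 = 474.857
M(incongruent) = 3591/7 = 513.000
Difference = 513.000 − 474.857 = 38.143 ms

38.1 ms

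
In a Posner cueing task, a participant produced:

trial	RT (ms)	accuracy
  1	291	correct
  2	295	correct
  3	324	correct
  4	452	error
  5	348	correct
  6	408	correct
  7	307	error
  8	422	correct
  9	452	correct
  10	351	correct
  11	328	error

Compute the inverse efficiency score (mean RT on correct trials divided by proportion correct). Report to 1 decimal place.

496.9 ms

Correct trials (n=8): 291, 295, 324, 348, 408, 422, 452, 351
Mean correct RT = 2891/8 = 361.3750 ms
Proportion correct = 8/11
IES = 361.3750 / (8/11) = 496.891 ms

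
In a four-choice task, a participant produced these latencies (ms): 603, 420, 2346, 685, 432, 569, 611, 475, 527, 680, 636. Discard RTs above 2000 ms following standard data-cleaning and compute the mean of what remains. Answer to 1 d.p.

563.8 ms

Excluded: 2346
Retained (n=10): Σ = 5638
Mean = 5638/10 = 563.8000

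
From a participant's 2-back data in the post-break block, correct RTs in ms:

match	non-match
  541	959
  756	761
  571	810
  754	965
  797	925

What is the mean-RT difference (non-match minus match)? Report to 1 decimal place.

200.2 ms

M(match) = 3419/5 = 683.800
M(non-match) = 4420/5 = 884.000
Difference = 884.000 − 683.800 = 200.200 ms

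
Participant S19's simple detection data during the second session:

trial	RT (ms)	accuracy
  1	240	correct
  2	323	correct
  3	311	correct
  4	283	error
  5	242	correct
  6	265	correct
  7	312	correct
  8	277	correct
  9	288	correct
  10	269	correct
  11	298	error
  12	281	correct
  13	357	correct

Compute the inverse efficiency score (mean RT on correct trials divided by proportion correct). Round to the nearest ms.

Correct trials (n=11): 240, 323, 311, 242, 265, 312, 277, 288, 269, 281, 357
Mean correct RT = 3165/11 = 287.7273 ms
Proportion correct = 11/13
IES = 287.7273 / (11/13) = 340.041 ms

340 ms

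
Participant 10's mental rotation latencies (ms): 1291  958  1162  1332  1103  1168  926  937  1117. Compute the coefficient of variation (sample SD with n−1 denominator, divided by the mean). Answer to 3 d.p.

n = 9, Σ = 9994, M = 1110.4444
Σ(x−M)² = 175098.222; s = √(175098.222/8) = 147.9435
CV = 147.9435 / 1110.4444 = 0.13323

0.133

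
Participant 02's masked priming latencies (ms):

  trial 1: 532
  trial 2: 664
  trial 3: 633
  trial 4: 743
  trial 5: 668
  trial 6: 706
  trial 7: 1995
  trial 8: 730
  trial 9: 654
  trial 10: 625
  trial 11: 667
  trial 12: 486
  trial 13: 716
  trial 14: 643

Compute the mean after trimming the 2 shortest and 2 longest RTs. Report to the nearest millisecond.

671 ms

Sorted: 486, 532, 625, 633, 643, 654, 664, 667, 668, 706, 716, 730, 743, 1995
Drop lowest 2 (486, 532) and highest 2 (743, 1995)
Remaining (n=10): Σ = 6706, mean = 6706/10 = 670.600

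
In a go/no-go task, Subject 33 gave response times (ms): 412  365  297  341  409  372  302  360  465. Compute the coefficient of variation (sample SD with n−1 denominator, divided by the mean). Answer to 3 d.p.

n = 9, Σ = 3323, M = 369.2222
Σ(x−M)² = 23227.556; s = √(23227.556/8) = 53.8836
CV = 53.8836 / 369.2222 = 0.14594

0.146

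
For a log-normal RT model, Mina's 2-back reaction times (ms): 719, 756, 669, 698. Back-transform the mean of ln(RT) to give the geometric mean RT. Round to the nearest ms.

ln(RT): 6.5779, 6.6280, 6.5058, 6.5482
Mean ln(RT) = 26.2599/4 = 6.56498
Geometric mean = exp(6.56498) = 709.80 ms

710 ms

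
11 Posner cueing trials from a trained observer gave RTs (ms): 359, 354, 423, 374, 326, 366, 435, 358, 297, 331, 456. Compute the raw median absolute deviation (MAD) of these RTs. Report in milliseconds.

28 ms

Sorted: 297, 326, 331, 354, 358, 359, 366, 374, 423, 435, 456 → median = 359
|x − 359|: 0, 5, 64, 15, 33, 7, 76, 1, 62, 28, 97
Sorted deviations: 0, 1, 5, 7, 15, 28, 33, 62, 64, 76, 97 → MAD = 28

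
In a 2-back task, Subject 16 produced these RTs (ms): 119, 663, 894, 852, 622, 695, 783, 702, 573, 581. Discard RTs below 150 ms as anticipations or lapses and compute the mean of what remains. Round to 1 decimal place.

Excluded: 119
Retained (n=9): Σ = 6365
Mean = 6365/9 = 707.2222

707.2 ms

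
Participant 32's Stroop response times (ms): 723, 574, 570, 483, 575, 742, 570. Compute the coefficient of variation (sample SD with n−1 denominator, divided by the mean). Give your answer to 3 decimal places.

n = 7, Σ = 4237, M = 605.2857
Σ(x−M)² = 51887.429; s = √(51887.429/6) = 92.9941
CV = 92.9941 / 605.2857 = 0.15364

0.154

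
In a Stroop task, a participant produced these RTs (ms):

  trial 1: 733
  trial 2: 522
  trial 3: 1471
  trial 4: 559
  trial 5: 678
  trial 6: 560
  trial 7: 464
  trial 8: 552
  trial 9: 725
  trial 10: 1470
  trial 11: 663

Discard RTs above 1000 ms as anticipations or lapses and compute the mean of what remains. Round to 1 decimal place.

606.2 ms

Excluded: 1470, 1471
Retained (n=9): Σ = 5456
Mean = 5456/9 = 606.2222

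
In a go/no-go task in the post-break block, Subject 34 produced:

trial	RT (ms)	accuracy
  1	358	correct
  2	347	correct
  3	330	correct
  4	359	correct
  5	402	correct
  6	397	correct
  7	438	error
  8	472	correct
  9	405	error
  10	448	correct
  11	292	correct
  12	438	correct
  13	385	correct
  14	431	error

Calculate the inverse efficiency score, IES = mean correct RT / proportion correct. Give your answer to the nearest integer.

Correct trials (n=11): 358, 347, 330, 359, 402, 397, 472, 448, 292, 438, 385
Mean correct RT = 4228/11 = 384.3636 ms
Proportion correct = 11/14
IES = 384.3636 / (11/14) = 489.190 ms

489 ms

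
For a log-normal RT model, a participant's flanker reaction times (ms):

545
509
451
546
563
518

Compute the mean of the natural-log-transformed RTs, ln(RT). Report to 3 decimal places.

ln(RT): 6.3008, 6.2324, 6.1115, 6.3026, 6.3333, 6.2500
Σ ln(RT) = 37.5306
Mean = 37.5306/6 = 6.25510

6.255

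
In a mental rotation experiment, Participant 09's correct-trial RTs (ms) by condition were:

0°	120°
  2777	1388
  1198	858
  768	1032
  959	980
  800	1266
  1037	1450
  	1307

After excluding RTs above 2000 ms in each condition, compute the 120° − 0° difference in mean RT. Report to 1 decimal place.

0°: exclude 2777
M(0°) = 4762/5 = 952.400
M(120°) = 8281/7 = 1183.000
Difference = 1183.000 − 952.400 = 230.600 ms

230.6 ms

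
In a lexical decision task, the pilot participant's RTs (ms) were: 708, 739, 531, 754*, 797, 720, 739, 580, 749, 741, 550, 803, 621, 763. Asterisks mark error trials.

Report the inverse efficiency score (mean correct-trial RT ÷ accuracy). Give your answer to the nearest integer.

749 ms

Correct trials (n=13): 708, 739, 531, 797, 720, 739, 580, 749, 741, 550, 803, 621, 763
Mean correct RT = 9041/13 = 695.4615 ms
Proportion correct = 13/14
IES = 695.4615 / (13/14) = 748.959 ms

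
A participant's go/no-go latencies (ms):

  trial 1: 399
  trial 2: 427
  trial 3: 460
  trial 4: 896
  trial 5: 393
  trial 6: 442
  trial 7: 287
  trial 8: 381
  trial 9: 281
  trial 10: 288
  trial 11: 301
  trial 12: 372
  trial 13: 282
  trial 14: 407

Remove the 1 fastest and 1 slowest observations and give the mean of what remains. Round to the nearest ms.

370 ms

Sorted: 281, 282, 287, 288, 301, 372, 381, 393, 399, 407, 427, 442, 460, 896
Drop lowest 1 (281) and highest 1 (896)
Remaining (n=12): Σ = 4439, mean = 4439/12 = 369.917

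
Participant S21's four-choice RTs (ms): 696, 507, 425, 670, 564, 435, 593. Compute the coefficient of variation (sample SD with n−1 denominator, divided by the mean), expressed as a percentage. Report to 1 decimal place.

19.2%

n = 7, Σ = 3890, M = 555.7143
Σ(x−M)² = 68231.429; s = √(68231.429/6) = 106.6391
CV = 106.6391 / 555.7143 = 0.19190 = 19.190%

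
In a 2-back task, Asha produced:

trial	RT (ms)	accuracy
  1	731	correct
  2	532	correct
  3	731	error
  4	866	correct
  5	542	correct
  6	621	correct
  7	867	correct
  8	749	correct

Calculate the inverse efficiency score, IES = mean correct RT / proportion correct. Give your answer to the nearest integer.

Correct trials (n=7): 731, 532, 866, 542, 621, 867, 749
Mean correct RT = 4908/7 = 701.1429 ms
Proportion correct = 7/8
IES = 701.1429 / (7/8) = 801.306 ms

801 ms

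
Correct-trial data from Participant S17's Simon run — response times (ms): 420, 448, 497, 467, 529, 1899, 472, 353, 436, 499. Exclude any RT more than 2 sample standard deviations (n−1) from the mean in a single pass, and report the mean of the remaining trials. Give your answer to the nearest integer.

n = 10, ΣRT = 6020, M = 602.000
Σ(x−M)² = 1890694.00; s = √(1890694.00/9) = 458.342
Cutoffs: 602.000 ± 2·458.342 → [-314.7, 1518.7]
Outside: 1899 → excluded.
Retained (n=9): Σ = 4121, mean = 4121/9 = 457.889

458 ms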